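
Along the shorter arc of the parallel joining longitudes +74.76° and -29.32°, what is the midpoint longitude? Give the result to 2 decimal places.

+22.72°

Signed shortest Δλ from +74.76° to -29.32° is -104.08°.
Midpoint longitude = +74.76° + (-104.08°)/2 = +74.76° − 52.04° = +22.72°.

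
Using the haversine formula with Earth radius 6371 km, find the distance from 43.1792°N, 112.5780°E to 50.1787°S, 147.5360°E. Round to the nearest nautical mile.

5897 nmi

Δλ = 147.5360 − 112.5780 = 34.9580°.
Δφ = -50.1787 − 43.1792 = -93.3579°.
a = sin²(Δφ/2) + cos φ₁ · cos φ₂ · sin²(Δλ/2) = 0.571415.
c = 2·atan2(√a, √(1−a)) = 1.71412 rad → d = 6371·c ≈ 10920.64 km ≈ 5896.67 nmi.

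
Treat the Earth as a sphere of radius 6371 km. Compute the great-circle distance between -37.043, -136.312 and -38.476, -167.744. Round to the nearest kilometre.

2754 km

Δλ = -167.744 − -136.312 = -31.432°.
Δφ = -38.476 − -37.043 = -1.433°.
a = sin²(Δφ/2) + cos φ₁ · cos φ₂ · sin²(Δλ/2) = 0.046003.
c = 2·atan2(√a, √(1−a)) = 0.43233 rad → d = 6371·c ≈ 2754.36 km.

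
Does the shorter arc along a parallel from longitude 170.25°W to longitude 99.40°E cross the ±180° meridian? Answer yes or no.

Yes

Naïve |99.40 − -170.25| = 269.65° > 180°, so the shorter arc goes the other way round — across 180°.
Signed shortest Δλ = ((99.40 − -170.25 + 180) mod 360) − 180 = -90.35°.
Going west by 90.35° from -170.25° passes through 180° before reaching +99.40°.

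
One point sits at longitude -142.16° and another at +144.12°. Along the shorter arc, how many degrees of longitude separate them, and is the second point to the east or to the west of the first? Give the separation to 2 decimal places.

73.72° west

Raw difference: 144.12 − -142.16 = 286.28°.
Normalise into (−180°, 180°]: 286.28° − 360° = -73.72°.
Negative ⇒ the second point lies to the west; separation 73.72°.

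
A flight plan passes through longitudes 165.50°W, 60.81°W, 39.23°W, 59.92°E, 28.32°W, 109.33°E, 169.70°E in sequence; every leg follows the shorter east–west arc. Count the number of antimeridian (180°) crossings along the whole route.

0

Leg 1: -165.50° → -60.81°, shortest Δλ = 104.69° (east) — does not cross 180°.
Leg 2: -60.81° → -39.23°, shortest Δλ = 21.58° (east) — does not cross 180°.
Leg 3: -39.23° → +59.92°, shortest Δλ = 99.15° (east) — does not cross 180°.
Leg 4: +59.92° → -28.32°, shortest Δλ = -88.24° (west) — does not cross 180°.
Leg 5: -28.32° → +109.33°, shortest Δλ = 137.65° (east) — does not cross 180°.
Leg 6: +109.33° → +169.70°, shortest Δλ = 60.37° (east) — does not cross 180°.
Total crossings: 0.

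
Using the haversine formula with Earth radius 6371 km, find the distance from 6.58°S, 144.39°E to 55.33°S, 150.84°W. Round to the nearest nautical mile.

Δλ = -150.84 − 144.39 = -295.23°; wrapped into (−180°, 180°]: 64.77°.
Δφ = -55.33 − -6.58 = -48.75°.
a = sin²(Δφ/2) + cos φ₁ · cos φ₂ · sin²(Δλ/2) = 0.332440.
c = 2·atan2(√a, √(1−a)) = 1.22906 rad → d = 6371·c ≈ 7830.36 km ≈ 4228.06 nmi.

4228 nmi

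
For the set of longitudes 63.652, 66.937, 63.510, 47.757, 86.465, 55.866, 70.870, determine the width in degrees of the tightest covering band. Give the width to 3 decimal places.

38.708°

Sort the longitudes: +47.757°, +55.866°, +63.510°, +63.652°, +66.937°, +70.870°, +86.465°.
Eastward gaps between consecutive values (wrapping around): 8.109°, 7.644°, 0.142°, 3.285°, 3.933°, 15.595°, 321.292°.
Largest gap = 321.292° ⇒ minimal covering band is its complement: 360° − 321.292° = 38.708°.
Band runs from +47.757° eastward to +86.465°.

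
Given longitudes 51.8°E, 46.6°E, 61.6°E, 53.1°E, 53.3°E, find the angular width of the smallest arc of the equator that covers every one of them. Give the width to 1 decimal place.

15.0°

Sort the longitudes: +46.6°, +51.8°, +53.1°, +53.3°, +61.6°.
Eastward gaps between consecutive values (wrapping around): 5.2°, 1.3°, 0.2°, 8.3°, 345.0°.
Largest gap = 345.0° ⇒ minimal covering band is its complement: 360° − 345.0° = 15.0°.
Band runs from +46.6° eastward to +61.6°.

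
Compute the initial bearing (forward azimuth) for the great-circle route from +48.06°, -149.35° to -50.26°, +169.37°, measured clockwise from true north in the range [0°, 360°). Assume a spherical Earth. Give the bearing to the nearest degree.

206°

Δλ = 169.37 − -149.35 = 318.72°; wrapped into (−180°, 180°]: -41.28°.
θ = atan2( sin Δλ · cos φ₂ , cos φ₁ · sin φ₂ − sin φ₁ · cos φ₂ · cos Δλ )
  = atan2(-0.42177, -0.87130) = -154.170° → normalised to [0°, 360°): 205.830°.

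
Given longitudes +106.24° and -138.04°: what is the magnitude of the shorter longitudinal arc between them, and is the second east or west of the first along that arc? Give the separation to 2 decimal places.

115.72° east

Raw difference: -138.04 − 106.24 = -244.28°.
Normalise into (−180°, 180°]: -244.28° + 360° = 115.72°.
Positive ⇒ the second point lies to the east; separation 115.72°.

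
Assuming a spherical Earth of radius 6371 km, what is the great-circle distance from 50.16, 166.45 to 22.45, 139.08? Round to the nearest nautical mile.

2102 nmi

Δλ = 139.08 − 166.45 = -27.37°.
Δφ = 22.45 − 50.16 = -27.71°.
a = sin²(Δφ/2) + cos φ₁ · cos φ₂ · sin²(Δλ/2) = 0.090484.
c = 2·atan2(√a, √(1−a)) = 0.61108 rad → d = 6371·c ≈ 3893.16 km ≈ 2102.14 nmi.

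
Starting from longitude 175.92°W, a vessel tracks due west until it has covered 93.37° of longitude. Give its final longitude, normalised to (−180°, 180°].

90.71°E

Start at -175.92°; shift −93.37° → -269.29°.
-269.29° lies outside (−180°, 180°]; add 360° → +90.71°.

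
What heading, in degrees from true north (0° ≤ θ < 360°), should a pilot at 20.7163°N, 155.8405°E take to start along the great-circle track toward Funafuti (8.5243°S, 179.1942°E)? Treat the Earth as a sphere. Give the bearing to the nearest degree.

Δλ = 179.1942 − 155.8405 = 23.3537°.
θ = atan2( sin Δλ · cos φ₂ , cos φ₁ · sin φ₂ − sin φ₁ · cos φ₂ · cos Δλ )
  = atan2(0.39203, -0.45982) = 139.550° → normalised to [0°, 360°): 139.550°.

140°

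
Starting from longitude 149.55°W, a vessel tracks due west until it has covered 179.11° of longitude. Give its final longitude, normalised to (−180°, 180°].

31.34°E

Start at -149.55°; shift −179.11° → -328.66°.
-328.66° lies outside (−180°, 180°]; add 360° → +31.34°.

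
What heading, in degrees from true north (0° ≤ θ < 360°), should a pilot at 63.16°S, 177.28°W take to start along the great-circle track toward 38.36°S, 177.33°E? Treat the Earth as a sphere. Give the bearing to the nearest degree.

350°

Δλ = 177.33 − -177.28 = 354.61°; wrapped into (−180°, 180°]: -5.39°.
θ = atan2( sin Δλ · cos φ₂ , cos φ₁ · sin φ₂ − sin φ₁ · cos φ₂ · cos Δλ )
  = atan2(-0.07366, 0.41636) = -10.032° → normalised to [0°, 360°): 349.968°.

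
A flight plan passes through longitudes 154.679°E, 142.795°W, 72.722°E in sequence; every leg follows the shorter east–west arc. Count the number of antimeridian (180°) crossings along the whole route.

2

Leg 1: +154.679° → -142.795°, shortest Δλ = 62.526° (east) — crosses 180°.
Leg 2: -142.795° → +72.722°, shortest Δλ = -144.483° (west) — crosses 180°.
Total crossings: 2.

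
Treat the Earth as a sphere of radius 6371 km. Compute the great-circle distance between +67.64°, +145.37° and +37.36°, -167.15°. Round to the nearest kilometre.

4453 km

Δλ = -167.15 − 145.37 = -312.52°; wrapped into (−180°, 180°]: 47.48°.
Δφ = 37.36 − 67.64 = -30.28°.
a = sin²(Δφ/2) + cos φ₁ · cos φ₂ · sin²(Δλ/2) = 0.117222.
c = 2·atan2(√a, √(1−a)) = 0.69889 rad → d = 6371·c ≈ 4452.64 km.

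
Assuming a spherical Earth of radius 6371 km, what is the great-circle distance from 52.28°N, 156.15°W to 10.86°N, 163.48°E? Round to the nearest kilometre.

5853 km

Δλ = 163.48 − -156.15 = 319.63°; wrapped into (−180°, 180°]: -40.37°.
Δφ = 10.86 − 52.28 = -41.42°.
a = sin²(Δφ/2) + cos φ₁ · cos φ₂ · sin²(Δλ/2) = 0.196597.
c = 2·atan2(√a, √(1−a)) = 0.91876 rad → d = 6371·c ≈ 5853.43 km.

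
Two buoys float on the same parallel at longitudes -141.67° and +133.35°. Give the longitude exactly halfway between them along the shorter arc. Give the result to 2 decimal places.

+175.84°

Signed shortest Δλ from -141.67° to +133.35° is -84.98°.
Midpoint longitude = -141.67° + (-84.98°)/2 = -141.67° − 42.49° = -184.16°.
Normalise into (−180°, 180°]: +175.84°.
(The naïve average (-141.67 + +133.35)/2 = -4.16° is on the wrong side of the globe.)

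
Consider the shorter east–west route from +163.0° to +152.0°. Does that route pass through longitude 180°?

Signed shortest Δλ = ((152.0 − 163.0 + 180) mod 360) − 180 = -11.0°.
Going west by 11.0° from +163.0° reaches +152.0° without touching 180°.

No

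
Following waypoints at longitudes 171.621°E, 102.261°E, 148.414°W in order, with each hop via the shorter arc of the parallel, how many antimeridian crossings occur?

1

Leg 1: +171.621° → +102.261°, shortest Δλ = -69.36° (west) — does not cross 180°.
Leg 2: +102.261° → -148.414°, shortest Δλ = 109.325° (east) — crosses 180°.
Total crossings: 1.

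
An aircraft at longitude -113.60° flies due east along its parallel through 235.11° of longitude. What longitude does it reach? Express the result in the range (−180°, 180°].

+121.51°

Start at -113.60°; shift +235.11° → +121.51°.
+121.51° already lies in (−180°, 180°].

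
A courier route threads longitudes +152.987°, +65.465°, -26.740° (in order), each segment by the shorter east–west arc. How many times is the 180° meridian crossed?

Leg 1: +152.987° → +65.465°, shortest Δλ = -87.522° (west) — does not cross 180°.
Leg 2: +65.465° → -26.740°, shortest Δλ = -92.205° (west) — does not cross 180°.
Total crossings: 0.

0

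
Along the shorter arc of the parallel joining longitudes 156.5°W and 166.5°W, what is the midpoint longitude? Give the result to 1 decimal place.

Signed shortest Δλ from -156.5° to -166.5° is -10.0°.
Midpoint longitude = -156.5° + (-10.0°)/2 = -156.5° − 5.0° = -161.5°.

161.5°W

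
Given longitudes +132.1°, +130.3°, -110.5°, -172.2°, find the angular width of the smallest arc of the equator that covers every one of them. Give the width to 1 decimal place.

Sort the longitudes: -172.2°, -110.5°, +130.3°, +132.1°.
Eastward gaps between consecutive values (wrapping around): 61.7°, 240.8°, 1.8°, 55.7°.
Largest gap = 240.8° ⇒ minimal covering band is its complement: 360° − 240.8° = 119.2°.
Band runs from +130.3° eastward to -110.5°, crossing the antimeridian.

119.2°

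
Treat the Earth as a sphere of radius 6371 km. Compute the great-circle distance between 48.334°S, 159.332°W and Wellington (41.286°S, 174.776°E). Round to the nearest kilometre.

2175 km

Δλ = 174.776 − -159.332 = 334.108°; wrapped into (−180°, 180°]: -25.892°.
Δφ = -41.286 − -48.334 = 7.048°.
a = sin²(Δφ/2) + cos φ₁ · cos φ₂ · sin²(Δλ/2) = 0.028850.
c = 2·atan2(√a, √(1−a)) = 0.34136 rad → d = 6371·c ≈ 2174.82 km.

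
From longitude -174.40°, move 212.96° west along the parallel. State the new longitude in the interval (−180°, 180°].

-27.36°

Start at -174.40°; shift −212.96° → -387.36°.
-387.36° lies outside (−180°, 180°]; add 360° → -27.36°.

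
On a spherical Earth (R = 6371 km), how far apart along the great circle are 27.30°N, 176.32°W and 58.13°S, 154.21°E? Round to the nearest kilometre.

9887 km

Δλ = 154.21 − -176.32 = 330.53°; wrapped into (−180°, 180°]: -29.47°.
Δφ = -58.13 − 27.30 = -85.43°.
a = sin²(Δφ/2) + cos φ₁ · cos φ₂ · sin²(Δλ/2) = 0.490515.
c = 2·atan2(√a, √(1−a)) = 1.55182 rad → d = 6371·c ≈ 9886.67 km.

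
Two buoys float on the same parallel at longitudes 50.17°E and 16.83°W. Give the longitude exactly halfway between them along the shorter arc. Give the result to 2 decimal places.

Signed shortest Δλ from +50.17° to -16.83° is -67.00°.
Midpoint longitude = +50.17° + (-67.00°)/2 = +50.17° − 33.50° = +16.67°.

16.67°E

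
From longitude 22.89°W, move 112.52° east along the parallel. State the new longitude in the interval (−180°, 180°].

Start at -22.89°; shift +112.52° → +89.63°.
+89.63° already lies in (−180°, 180°].

89.63°E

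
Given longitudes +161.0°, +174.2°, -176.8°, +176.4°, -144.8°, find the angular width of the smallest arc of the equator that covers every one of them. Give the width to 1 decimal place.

54.2°

Sort the longitudes: -176.8°, -144.8°, +161.0°, +174.2°, +176.4°.
Eastward gaps between consecutive values (wrapping around): 32.0°, 305.8°, 13.2°, 2.2°, 6.8°.
Largest gap = 305.8° ⇒ minimal covering band is its complement: 360° − 305.8° = 54.2°.
Band runs from +161.0° eastward to -144.8°, crossing the antimeridian.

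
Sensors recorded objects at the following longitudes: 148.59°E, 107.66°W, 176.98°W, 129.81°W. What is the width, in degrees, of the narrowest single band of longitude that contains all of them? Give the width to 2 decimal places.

103.75°

Sort the longitudes: -176.98°, -129.81°, -107.66°, +148.59°.
Eastward gaps between consecutive values (wrapping around): 47.17°, 22.15°, 256.25°, 34.43°.
Largest gap = 256.25° ⇒ minimal covering band is its complement: 360° − 256.25° = 103.75°.
Band runs from +148.59° eastward to -107.66°, crossing the antimeridian.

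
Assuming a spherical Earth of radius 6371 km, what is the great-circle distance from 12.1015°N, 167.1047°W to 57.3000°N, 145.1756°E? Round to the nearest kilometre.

Δλ = 145.1756 − -167.1047 = 312.2803°; wrapped into (−180°, 180°]: -47.7197°.
Δφ = 57.3000 − 12.1015 = 45.1985°.
a = sin²(Δφ/2) + cos φ₁ · cos φ₂ · sin²(Δλ/2) = 0.234104.
c = 2·atan2(√a, √(1−a)) = 1.01008 rad → d = 6371·c ≈ 6435.23 km.

6435 km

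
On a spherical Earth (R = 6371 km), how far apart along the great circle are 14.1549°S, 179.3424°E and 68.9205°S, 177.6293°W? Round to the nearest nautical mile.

Δλ = -177.6293 − 179.3424 = -356.9717°; wrapped into (−180°, 180°]: 3.0283°.
Δφ = -68.9205 − -14.1549 = -54.7656°.
a = sin²(Δφ/2) + cos φ₁ · cos φ₂ · sin²(Δλ/2) = 0.211782.
c = 2·atan2(√a, √(1−a)) = 0.95644 rad → d = 6371·c ≈ 6093.45 km ≈ 3290.20 nmi.

3290 nmi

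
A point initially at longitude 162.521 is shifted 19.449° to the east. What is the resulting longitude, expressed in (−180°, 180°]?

Start at +162.521°; shift +19.449° → +181.970°.
+181.970° lies outside (−180°, 180°]; subtract 360° → -178.030°.

-178.030°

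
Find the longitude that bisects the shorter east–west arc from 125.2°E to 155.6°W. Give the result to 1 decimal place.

Signed shortest Δλ from +125.2° to -155.6° is +79.2°.
Midpoint longitude = +125.2° + (+79.2°)/2 = +125.2° + 39.6° = +164.8°.
(The naïve average (+125.2 + -155.6)/2 = -15.2° is on the wrong side of the globe.)

164.8°E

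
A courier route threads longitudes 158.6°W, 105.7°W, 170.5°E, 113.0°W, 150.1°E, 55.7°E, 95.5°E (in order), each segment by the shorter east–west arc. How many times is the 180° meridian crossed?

Leg 1: -158.6° → -105.7°, shortest Δλ = 52.9° (east) — does not cross 180°.
Leg 2: -105.7° → +170.5°, shortest Δλ = -83.8° (west) — crosses 180°.
Leg 3: +170.5° → -113.0°, shortest Δλ = 76.5° (east) — crosses 180°.
Leg 4: -113.0° → +150.1°, shortest Δλ = -96.9° (west) — crosses 180°.
Leg 5: +150.1° → +55.7°, shortest Δλ = -94.4° (west) — does not cross 180°.
Leg 6: +55.7° → +95.5°, shortest Δλ = 39.8° (east) — does not cross 180°.
Total crossings: 3.

3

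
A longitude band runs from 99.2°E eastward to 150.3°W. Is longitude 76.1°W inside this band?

Band width going east from +99.2° to -150.3°: ((-150.3 − 99.2) mod 360) = 110.5°.
Offset of -76.1° east of the west edge: ((-76.1 − 99.2) mod 360) = 184.7°.
184.7° > 110.5° ⇒ outside.

No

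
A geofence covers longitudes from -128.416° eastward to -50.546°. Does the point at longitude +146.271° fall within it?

No

Band width going east from -128.416° to -50.546°: ((-50.546 − -128.416) mod 360) = 77.870°.
Offset of +146.271° east of the west edge: ((146.271 − -128.416) mod 360) = 274.687°.
274.687° > 77.870° ⇒ outside.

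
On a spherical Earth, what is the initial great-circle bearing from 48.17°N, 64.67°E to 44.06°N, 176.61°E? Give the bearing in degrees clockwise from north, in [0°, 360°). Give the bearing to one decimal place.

45.1°

Δλ = 176.61 − 64.67 = 111.94°.
θ = atan2( sin Δλ · cos φ₂ , cos φ₁ · sin φ₂ − sin φ₁ · cos φ₂ · cos Δλ )
  = atan2(0.66657, 0.66385) = 45.117° → normalised to [0°, 360°): 45.117°.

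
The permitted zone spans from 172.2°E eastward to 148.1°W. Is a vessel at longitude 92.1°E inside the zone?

No

Band width going east from +172.2° to -148.1°: ((-148.1 − 172.2) mod 360) = 39.7°.
Offset of +92.1° east of the west edge: ((92.1 − 172.2) mod 360) = 279.9°.
279.9° > 39.7° ⇒ outside.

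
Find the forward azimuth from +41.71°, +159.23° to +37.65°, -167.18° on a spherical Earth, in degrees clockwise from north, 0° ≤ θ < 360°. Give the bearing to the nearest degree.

88°

Δλ = -167.18 − 159.23 = -326.41°; wrapped into (−180°, 180°]: 33.59°.
θ = atan2( sin Δλ · cos φ₂ , cos φ₁ · sin φ₂ − sin φ₁ · cos φ₂ · cos Δλ )
  = atan2(0.43804, 0.01717) = 87.756° → normalised to [0°, 360°): 87.756°.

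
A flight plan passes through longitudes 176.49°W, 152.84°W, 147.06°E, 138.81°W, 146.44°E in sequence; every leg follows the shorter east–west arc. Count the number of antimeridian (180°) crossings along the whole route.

Leg 1: -176.49° → -152.84°, shortest Δλ = 23.65° (east) — does not cross 180°.
Leg 2: -152.84° → +147.06°, shortest Δλ = -60.1° (west) — crosses 180°.
Leg 3: +147.06° → -138.81°, shortest Δλ = 74.13° (east) — crosses 180°.
Leg 4: -138.81° → +146.44°, shortest Δλ = -74.75° (west) — crosses 180°.
Total crossings: 3.

3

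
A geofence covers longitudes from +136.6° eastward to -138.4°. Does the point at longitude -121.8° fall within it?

No

Band width going east from +136.6° to -138.4°: ((-138.4 − 136.6) mod 360) = 85.0°.
Offset of -121.8° east of the west edge: ((-121.8 − 136.6) mod 360) = 101.6°.
101.6° > 85.0° ⇒ outside.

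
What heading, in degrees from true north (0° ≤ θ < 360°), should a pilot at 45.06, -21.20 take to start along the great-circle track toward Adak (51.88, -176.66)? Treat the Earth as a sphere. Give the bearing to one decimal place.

Δλ = -176.66 − -21.20 = -155.46°.
θ = atan2( sin Δλ · cos φ₂ , cos φ₁ · sin φ₂ − sin φ₁ · cos φ₂ · cos Δλ )
  = atan2(-0.25639, 0.95320) = -15.055° → normalised to [0°, 360°): 344.945°.

344.9°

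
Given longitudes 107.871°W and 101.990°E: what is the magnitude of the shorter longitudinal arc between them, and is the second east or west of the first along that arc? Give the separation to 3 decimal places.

150.139° west

Raw difference: 101.990 − -107.871 = 209.861°.
Normalise into (−180°, 180°]: 209.861° − 360° = -150.139°.
Negative ⇒ the second point lies to the west; separation 150.139°.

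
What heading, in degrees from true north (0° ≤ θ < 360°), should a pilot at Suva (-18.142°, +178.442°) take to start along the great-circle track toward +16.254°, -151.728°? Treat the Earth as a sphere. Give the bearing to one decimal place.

Δλ = -151.728 − 178.442 = -330.170°; wrapped into (−180°, 180°]: 29.830°.
θ = atan2( sin Δλ · cos φ₂ , cos φ₁ · sin φ₂ − sin φ₁ · cos φ₂ · cos Δλ )
  = atan2(0.47755, 0.52530) = 42.274° → normalised to [0°, 360°): 42.274°.

42.3°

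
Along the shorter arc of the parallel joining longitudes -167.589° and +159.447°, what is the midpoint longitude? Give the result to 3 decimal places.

Signed shortest Δλ from -167.589° to +159.447° is -32.964°.
Midpoint longitude = -167.589° + (-32.964°)/2 = -167.589° − 16.482° = -184.071°.
Normalise into (−180°, 180°]: +175.929°.
(The naïve average (-167.589 + +159.447)/2 = -4.071° is on the wrong side of the globe.)

+175.929°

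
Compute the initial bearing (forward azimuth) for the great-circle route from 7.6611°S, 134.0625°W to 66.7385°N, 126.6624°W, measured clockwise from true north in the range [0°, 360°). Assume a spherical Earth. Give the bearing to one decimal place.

3.0°

Δλ = -126.6624 − -134.0625 = 7.4001°.
θ = atan2( sin Δλ · cos φ₂ , cos φ₁ · sin φ₂ − sin φ₁ · cos φ₂ · cos Δλ )
  = atan2(0.05087, 0.96272) = 3.024° → normalised to [0°, 360°): 3.024°.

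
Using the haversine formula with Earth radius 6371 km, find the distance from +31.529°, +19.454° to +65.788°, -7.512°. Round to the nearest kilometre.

4220 km

Δλ = -7.512 − 19.454 = -26.966°.
Δφ = 65.788 − 31.529 = 34.259°.
a = sin²(Δφ/2) + cos φ₁ · cos φ₂ · sin²(Δλ/2) = 0.105753.
c = 2·atan2(√a, √(1−a)) = 0.66244 rad → d = 6371·c ≈ 4220.40 km.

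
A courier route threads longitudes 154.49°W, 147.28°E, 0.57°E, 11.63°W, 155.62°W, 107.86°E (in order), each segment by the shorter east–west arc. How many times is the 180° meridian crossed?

2

Leg 1: -154.49° → +147.28°, shortest Δλ = -58.23° (west) — crosses 180°.
Leg 2: +147.28° → +0.57°, shortest Δλ = -146.71° (west) — does not cross 180°.
Leg 3: +0.57° → -11.63°, shortest Δλ = -12.2° (west) — does not cross 180°.
Leg 4: -11.63° → -155.62°, shortest Δλ = -143.99° (west) — does not cross 180°.
Leg 5: -155.62° → +107.86°, shortest Δλ = -96.52° (west) — crosses 180°.
Total crossings: 2.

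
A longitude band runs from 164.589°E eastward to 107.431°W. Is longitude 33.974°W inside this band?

Band width going east from +164.589° to -107.431°: ((-107.431 − 164.589) mod 360) = 87.980°.
Offset of -33.974° east of the west edge: ((-33.974 − 164.589) mod 360) = 161.437°.
161.437° > 87.980° ⇒ outside.

No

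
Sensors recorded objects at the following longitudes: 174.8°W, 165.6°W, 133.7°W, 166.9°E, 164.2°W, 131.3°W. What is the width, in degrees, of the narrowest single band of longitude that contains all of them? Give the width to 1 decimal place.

61.8°

Sort the longitudes: -174.8°, -165.6°, -164.2°, -133.7°, -131.3°, +166.9°.
Eastward gaps between consecutive values (wrapping around): 9.2°, 1.4°, 30.5°, 2.4°, 298.2°, 18.3°.
Largest gap = 298.2° ⇒ minimal covering band is its complement: 360° − 298.2° = 61.8°.
Band runs from +166.9° eastward to -131.3°, crossing the antimeridian.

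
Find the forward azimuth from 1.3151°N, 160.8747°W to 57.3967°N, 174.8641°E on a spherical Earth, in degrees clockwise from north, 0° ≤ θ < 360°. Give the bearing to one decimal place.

Δλ = 174.8641 − -160.8747 = 335.7388°; wrapped into (−180°, 180°]: -24.2612°.
θ = atan2( sin Δλ · cos φ₂ , cos φ₁ · sin φ₂ − sin φ₁ · cos φ₂ · cos Δλ )
  = atan2(-0.22140, 0.83093) = -14.920° → normalised to [0°, 360°): 345.080°.

345.1°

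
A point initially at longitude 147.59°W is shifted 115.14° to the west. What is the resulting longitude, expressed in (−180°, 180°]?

97.27°E

Start at -147.59°; shift −115.14° → -262.73°.
-262.73° lies outside (−180°, 180°]; add 360° → +97.27°.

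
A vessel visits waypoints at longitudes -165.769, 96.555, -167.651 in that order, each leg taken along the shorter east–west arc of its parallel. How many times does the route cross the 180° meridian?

Leg 1: -165.769° → +96.555°, shortest Δλ = -97.676° (west) — crosses 180°.
Leg 2: +96.555° → -167.651°, shortest Δλ = 95.794° (east) — crosses 180°.
Total crossings: 2.

2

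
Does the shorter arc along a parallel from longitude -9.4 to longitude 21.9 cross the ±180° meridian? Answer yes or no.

No

Signed shortest Δλ = ((21.9 − -9.4 + 180) mod 360) − 180 = 31.3°.
Going east by 31.3° from -9.4° reaches +21.9° without touching 180°.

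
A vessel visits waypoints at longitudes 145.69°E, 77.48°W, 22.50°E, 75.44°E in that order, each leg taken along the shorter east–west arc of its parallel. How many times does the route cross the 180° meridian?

1

Leg 1: +145.69° → -77.48°, shortest Δλ = 136.83° (east) — crosses 180°.
Leg 2: -77.48° → +22.50°, shortest Δλ = 99.98° (east) — does not cross 180°.
Leg 3: +22.50° → +75.44°, shortest Δλ = 52.94° (east) — does not cross 180°.
Total crossings: 1.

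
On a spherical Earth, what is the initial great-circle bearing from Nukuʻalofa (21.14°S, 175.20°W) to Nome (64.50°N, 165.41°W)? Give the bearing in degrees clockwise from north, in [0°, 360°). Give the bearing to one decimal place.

Δλ = -165.41 − -175.20 = 9.79°.
θ = atan2( sin Δλ · cos φ₂ , cos φ₁ · sin φ₂ − sin φ₁ · cos φ₂ · cos Δλ )
  = atan2(0.07320, 0.99485) = 4.208° → normalised to [0°, 360°): 4.208°.

4.2°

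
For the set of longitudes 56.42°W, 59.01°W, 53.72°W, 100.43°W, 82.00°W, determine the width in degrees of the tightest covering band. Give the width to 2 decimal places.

46.71°

Sort the longitudes: -100.43°, -82.00°, -59.01°, -56.42°, -53.72°.
Eastward gaps between consecutive values (wrapping around): 18.43°, 22.99°, 2.59°, 2.70°, 313.29°.
Largest gap = 313.29° ⇒ minimal covering band is its complement: 360° − 313.29° = 46.71°.
Band runs from -100.43° eastward to -53.72°.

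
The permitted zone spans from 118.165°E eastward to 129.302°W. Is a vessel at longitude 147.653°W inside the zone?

Yes

Band width going east from +118.165° to -129.302°: ((-129.302 − 118.165) mod 360) = 112.533°.
Offset of -147.653° east of the west edge: ((-147.653 − 118.165) mod 360) = 94.182°.
94.182° ≤ 112.533° ⇒ inside.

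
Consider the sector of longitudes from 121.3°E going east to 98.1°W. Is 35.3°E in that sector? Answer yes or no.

No

Band width going east from +121.3° to -98.1°: ((-98.1 − 121.3) mod 360) = 140.6°.
Offset of +35.3° east of the west edge: ((35.3 − 121.3) mod 360) = 274.0°.
274.0° > 140.6° ⇒ outside.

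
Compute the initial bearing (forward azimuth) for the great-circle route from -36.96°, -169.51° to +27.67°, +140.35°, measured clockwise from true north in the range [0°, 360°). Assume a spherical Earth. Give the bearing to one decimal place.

316.3°

Δλ = 140.35 − -169.51 = 309.86°; wrapped into (−180°, 180°]: -50.14°.
θ = atan2( sin Δλ · cos φ₂ , cos φ₁ · sin φ₂ − sin φ₁ · cos φ₂ · cos Δλ )
  = atan2(-0.67983, 0.71235) = -43.662° → normalised to [0°, 360°): 316.338°.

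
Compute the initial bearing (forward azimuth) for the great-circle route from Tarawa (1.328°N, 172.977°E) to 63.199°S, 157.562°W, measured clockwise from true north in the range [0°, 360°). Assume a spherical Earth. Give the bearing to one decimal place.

166.2°

Δλ = -157.562 − 172.977 = -330.539°; wrapped into (−180°, 180°]: 29.461°.
θ = atan2( sin Δλ · cos φ₂ , cos φ₁ · sin φ₂ − sin φ₁ · cos φ₂ · cos Δλ )
  = atan2(0.22176, -0.90144) = 166.179° → normalised to [0°, 360°): 166.179°.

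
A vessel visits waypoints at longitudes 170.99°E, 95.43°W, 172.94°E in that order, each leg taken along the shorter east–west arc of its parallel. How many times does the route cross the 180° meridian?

Leg 1: +170.99° → -95.43°, shortest Δλ = 93.58° (east) — crosses 180°.
Leg 2: -95.43° → +172.94°, shortest Δλ = -91.63° (west) — crosses 180°.
Total crossings: 2.

2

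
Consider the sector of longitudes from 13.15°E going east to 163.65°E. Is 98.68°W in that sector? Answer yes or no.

No

Band width going east from +13.15° to +163.65°: ((163.65 − 13.15) mod 360) = 150.50°.
Offset of -98.68° east of the west edge: ((-98.68 − 13.15) mod 360) = 248.17°.
248.17° > 150.50° ⇒ outside.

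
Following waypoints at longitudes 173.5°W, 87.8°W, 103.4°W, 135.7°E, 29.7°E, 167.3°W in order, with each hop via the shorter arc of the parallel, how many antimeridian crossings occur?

Leg 1: -173.5° → -87.8°, shortest Δλ = 85.7° (east) — does not cross 180°.
Leg 2: -87.8° → -103.4°, shortest Δλ = -15.6° (west) — does not cross 180°.
Leg 3: -103.4° → +135.7°, shortest Δλ = -120.9° (west) — crosses 180°.
Leg 4: +135.7° → +29.7°, shortest Δλ = -106.0° (west) — does not cross 180°.
Leg 5: +29.7° → -167.3°, shortest Δλ = 163.0° (east) — crosses 180°.
Total crossings: 2.

2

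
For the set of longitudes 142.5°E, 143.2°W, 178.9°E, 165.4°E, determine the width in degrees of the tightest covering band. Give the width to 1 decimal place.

74.3°

Sort the longitudes: -143.2°, +142.5°, +165.4°, +178.9°.
Eastward gaps between consecutive values (wrapping around): 285.7°, 22.9°, 13.5°, 37.9°.
Largest gap = 285.7° ⇒ minimal covering band is its complement: 360° − 285.7° = 74.3°.
Band runs from +142.5° eastward to -143.2°, crossing the antimeridian.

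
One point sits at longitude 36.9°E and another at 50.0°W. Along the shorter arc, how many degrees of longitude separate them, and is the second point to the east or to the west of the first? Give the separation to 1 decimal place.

Raw difference: -50.0 − 36.9 = -86.9°.
Normalise into (−180°, 180°]: -86.9° stays -86.9°.
Negative ⇒ the second point lies to the west; separation 86.9°.

86.9° west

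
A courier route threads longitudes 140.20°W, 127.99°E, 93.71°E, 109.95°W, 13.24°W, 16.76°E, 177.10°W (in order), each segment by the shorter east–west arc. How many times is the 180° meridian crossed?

3

Leg 1: -140.20° → +127.99°, shortest Δλ = -91.81° (west) — crosses 180°.
Leg 2: +127.99° → +93.71°, shortest Δλ = -34.28° (west) — does not cross 180°.
Leg 3: +93.71° → -109.95°, shortest Δλ = 156.34° (east) — crosses 180°.
Leg 4: -109.95° → -13.24°, shortest Δλ = 96.71° (east) — does not cross 180°.
Leg 5: -13.24° → +16.76°, shortest Δλ = 30.0° (east) — does not cross 180°.
Leg 6: +16.76° → -177.10°, shortest Δλ = 166.14° (east) — crosses 180°.
Total crossings: 3.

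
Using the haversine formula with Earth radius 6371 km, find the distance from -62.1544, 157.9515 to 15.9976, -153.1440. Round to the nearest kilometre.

Δλ = -153.1440 − 157.9515 = -311.0955°; wrapped into (−180°, 180°]: 48.9045°.
Δφ = 15.9976 − -62.1544 = 78.1520°.
a = sin²(Δφ/2) + cos φ₁ · cos φ₂ · sin²(Δλ/2) = 0.474275.
c = 2·atan2(√a, √(1−a)) = 1.51932 rad → d = 6371·c ≈ 9679.61 km.

9680 km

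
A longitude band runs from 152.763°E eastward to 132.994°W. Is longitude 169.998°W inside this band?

Band width going east from +152.763° to -132.994°: ((-132.994 − 152.763) mod 360) = 74.243°.
Offset of -169.998° east of the west edge: ((-169.998 − 152.763) mod 360) = 37.239°.
37.239° ≤ 74.243° ⇒ inside.

Yes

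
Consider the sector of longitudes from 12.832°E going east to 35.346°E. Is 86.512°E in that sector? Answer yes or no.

No

Band width going east from +12.832° to +35.346°: ((35.346 − 12.832) mod 360) = 22.514°.
Offset of +86.512° east of the west edge: ((86.512 − 12.832) mod 360) = 73.680°.
73.680° > 22.514° ⇒ outside.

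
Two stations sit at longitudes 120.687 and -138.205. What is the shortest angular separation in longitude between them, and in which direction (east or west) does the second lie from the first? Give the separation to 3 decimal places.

101.108° east

Raw difference: -138.205 − 120.687 = -258.892°.
Normalise into (−180°, 180°]: -258.892° + 360° = 101.108°.
Positive ⇒ the second point lies to the east; separation 101.108°.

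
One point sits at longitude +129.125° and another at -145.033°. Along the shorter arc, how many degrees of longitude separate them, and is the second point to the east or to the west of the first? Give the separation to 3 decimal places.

Raw difference: -145.033 − 129.125 = -274.158°.
Normalise into (−180°, 180°]: -274.158° + 360° = 85.842°.
Positive ⇒ the second point lies to the east; separation 85.842°.

85.842° east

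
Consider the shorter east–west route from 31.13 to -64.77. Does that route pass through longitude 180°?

Signed shortest Δλ = ((-64.77 − 31.13 + 180) mod 360) − 180 = -95.9°.
Going west by 95.9° from +31.13° reaches -64.77° without touching 180°.

No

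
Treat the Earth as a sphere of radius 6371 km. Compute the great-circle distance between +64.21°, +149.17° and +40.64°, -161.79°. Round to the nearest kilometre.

Δλ = -161.79 − 149.17 = -310.96°; wrapped into (−180°, 180°]: 49.04°.
Δφ = 40.64 − 64.21 = -23.57°.
a = sin²(Δφ/2) + cos φ₁ · cos φ₂ · sin²(Δλ/2) = 0.098575.
c = 2·atan2(√a, √(1−a)) = 0.63874 rad → d = 6371·c ≈ 4069.40 km.

4069 km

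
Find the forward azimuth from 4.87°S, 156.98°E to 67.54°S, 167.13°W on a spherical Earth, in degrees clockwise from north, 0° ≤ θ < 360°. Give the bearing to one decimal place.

165.9°

Δλ = -167.13 − 156.98 = -324.11°; wrapped into (−180°, 180°]: 35.89°.
θ = atan2( sin Δλ · cos φ₂ , cos φ₁ · sin φ₂ − sin φ₁ · cos φ₂ · cos Δλ )
  = atan2(0.22396, -0.89453) = 165.944° → normalised to [0°, 360°): 165.944°.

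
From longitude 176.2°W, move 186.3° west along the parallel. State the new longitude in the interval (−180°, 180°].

Start at -176.2°; shift −186.3° → -362.5°.
-362.5° lies outside (−180°, 180°]; add 360° → -2.5°.

2.5°W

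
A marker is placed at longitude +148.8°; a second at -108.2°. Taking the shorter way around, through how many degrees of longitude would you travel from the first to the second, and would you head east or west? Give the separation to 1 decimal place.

Raw difference: -108.2 − 148.8 = -257.0°.
Normalise into (−180°, 180°]: -257.0° + 360° = 103.0°.
Positive ⇒ the second point lies to the east; separation 103.0°.

103.0° east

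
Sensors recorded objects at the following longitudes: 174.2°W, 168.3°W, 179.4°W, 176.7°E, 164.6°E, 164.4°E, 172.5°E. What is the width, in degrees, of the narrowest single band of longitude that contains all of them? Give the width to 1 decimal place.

27.3°

Sort the longitudes: -179.4°, -174.2°, -168.3°, +164.4°, +164.6°, +172.5°, +176.7°.
Eastward gaps between consecutive values (wrapping around): 5.2°, 5.9°, 332.7°, 0.2°, 7.9°, 4.2°, 3.9°.
Largest gap = 332.7° ⇒ minimal covering band is its complement: 360° − 332.7° = 27.3°.
Band runs from +164.4° eastward to -168.3°, crossing the antimeridian.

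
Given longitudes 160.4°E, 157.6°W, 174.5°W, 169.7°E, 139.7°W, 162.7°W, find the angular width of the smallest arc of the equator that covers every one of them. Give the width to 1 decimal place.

59.9°

Sort the longitudes: -174.5°, -162.7°, -157.6°, -139.7°, +160.4°, +169.7°.
Eastward gaps between consecutive values (wrapping around): 11.8°, 5.1°, 17.9°, 300.1°, 9.3°, 15.8°.
Largest gap = 300.1° ⇒ minimal covering band is its complement: 360° − 300.1° = 59.9°.
Band runs from +160.4° eastward to -139.7°, crossing the antimeridian.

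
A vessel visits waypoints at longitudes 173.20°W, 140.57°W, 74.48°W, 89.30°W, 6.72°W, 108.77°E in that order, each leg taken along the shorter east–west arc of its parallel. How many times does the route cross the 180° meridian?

Leg 1: -173.20° → -140.57°, shortest Δλ = 32.63° (east) — does not cross 180°.
Leg 2: -140.57° → -74.48°, shortest Δλ = 66.09° (east) — does not cross 180°.
Leg 3: -74.48° → -89.30°, shortest Δλ = -14.82° (west) — does not cross 180°.
Leg 4: -89.30° → -6.72°, shortest Δλ = 82.58° (east) — does not cross 180°.
Leg 5: -6.72° → +108.77°, shortest Δλ = 115.49° (east) — does not cross 180°.
Total crossings: 0.

0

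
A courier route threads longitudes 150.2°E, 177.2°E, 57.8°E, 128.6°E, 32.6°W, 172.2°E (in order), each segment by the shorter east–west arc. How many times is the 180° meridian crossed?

Leg 1: +150.2° → +177.2°, shortest Δλ = 27.0° (east) — does not cross 180°.
Leg 2: +177.2° → +57.8°, shortest Δλ = -119.4° (west) — does not cross 180°.
Leg 3: +57.8° → +128.6°, shortest Δλ = 70.8° (east) — does not cross 180°.
Leg 4: +128.6° → -32.6°, shortest Δλ = -161.2° (west) — does not cross 180°.
Leg 5: -32.6° → +172.2°, shortest Δλ = -155.2° (west) — crosses 180°.
Total crossings: 1.

1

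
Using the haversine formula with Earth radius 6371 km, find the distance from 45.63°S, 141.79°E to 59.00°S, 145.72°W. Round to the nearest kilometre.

4876 km

Δλ = -145.72 − 141.79 = -287.51°; wrapped into (−180°, 180°]: 72.49°.
Δφ = -59.00 − -45.63 = -13.37°.
a = sin²(Δφ/2) + cos φ₁ · cos φ₂ · sin²(Δλ/2) = 0.139451.
c = 2·atan2(√a, √(1−a)) = 0.76541 rad → d = 6371·c ≈ 4876.42 km.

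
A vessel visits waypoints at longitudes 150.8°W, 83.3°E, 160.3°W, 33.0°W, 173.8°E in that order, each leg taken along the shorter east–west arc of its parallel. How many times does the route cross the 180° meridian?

3

Leg 1: -150.8° → +83.3°, shortest Δλ = -125.9° (west) — crosses 180°.
Leg 2: +83.3° → -160.3°, shortest Δλ = 116.4° (east) — crosses 180°.
Leg 3: -160.3° → -33.0°, shortest Δλ = 127.3° (east) — does not cross 180°.
Leg 4: -33.0° → +173.8°, shortest Δλ = -153.2° (west) — crosses 180°.
Total crossings: 3.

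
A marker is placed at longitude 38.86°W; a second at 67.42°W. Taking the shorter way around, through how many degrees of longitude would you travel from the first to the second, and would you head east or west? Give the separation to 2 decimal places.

28.56° west

Raw difference: -67.42 − -38.86 = -28.56°.
Normalise into (−180°, 180°]: -28.56° stays -28.56°.
Negative ⇒ the second point lies to the west; separation 28.56°.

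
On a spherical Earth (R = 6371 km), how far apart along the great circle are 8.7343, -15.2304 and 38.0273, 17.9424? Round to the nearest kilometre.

Δλ = 17.9424 − -15.2304 = 33.1728°.
Δφ = 38.0273 − 8.7343 = 29.2930°.
a = sin²(Δφ/2) + cos φ₁ · cos φ₂ · sin²(Δλ/2) = 0.127381.
c = 2·atan2(√a, √(1−a)) = 0.72990 rad → d = 6371·c ≈ 4650.21 km.

4650 km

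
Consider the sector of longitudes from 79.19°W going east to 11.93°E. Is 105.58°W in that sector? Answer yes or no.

No

Band width going east from -79.19° to +11.93°: ((11.93 − -79.19) mod 360) = 91.12°.
Offset of -105.58° east of the west edge: ((-105.58 − -79.19) mod 360) = 333.61°.
333.61° > 91.12° ⇒ outside.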